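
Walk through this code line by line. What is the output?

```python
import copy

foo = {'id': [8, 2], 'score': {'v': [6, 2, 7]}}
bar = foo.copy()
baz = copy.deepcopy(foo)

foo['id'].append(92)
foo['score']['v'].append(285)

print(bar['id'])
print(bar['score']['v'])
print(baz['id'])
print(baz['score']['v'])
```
[8, 2, 92]
[6, 2, 7, 285]
[8, 2]
[6, 2, 7]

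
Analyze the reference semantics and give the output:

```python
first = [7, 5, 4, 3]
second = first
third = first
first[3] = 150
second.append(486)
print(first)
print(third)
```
[7, 5, 4, 150, 486]
[7, 5, 4, 150, 486]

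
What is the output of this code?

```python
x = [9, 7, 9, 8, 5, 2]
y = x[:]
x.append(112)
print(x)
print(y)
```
[9, 7, 9, 8, 5, 2, 112]
[9, 7, 9, 8, 5, 2]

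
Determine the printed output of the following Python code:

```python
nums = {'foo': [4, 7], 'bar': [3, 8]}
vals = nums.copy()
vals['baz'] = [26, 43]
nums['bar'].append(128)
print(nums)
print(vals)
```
{'foo': [4, 7], 'bar': [3, 8, 128]}
{'foo': [4, 7], 'bar': [3, 8, 128], 'baz': [26, 43]}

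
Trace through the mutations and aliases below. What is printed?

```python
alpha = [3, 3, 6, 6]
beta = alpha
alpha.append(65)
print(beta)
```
[3, 3, 6, 6, 65]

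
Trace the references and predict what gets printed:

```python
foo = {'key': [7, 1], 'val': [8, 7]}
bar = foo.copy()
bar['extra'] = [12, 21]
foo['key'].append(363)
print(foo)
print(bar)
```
{'key': [7, 1, 363], 'val': [8, 7]}
{'key': [7, 1, 363], 'val': [8, 7], 'extra': [12, 21]}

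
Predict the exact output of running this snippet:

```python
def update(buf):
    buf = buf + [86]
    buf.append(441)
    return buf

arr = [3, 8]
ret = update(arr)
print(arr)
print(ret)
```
[3, 8]
[3, 8, 86, 441]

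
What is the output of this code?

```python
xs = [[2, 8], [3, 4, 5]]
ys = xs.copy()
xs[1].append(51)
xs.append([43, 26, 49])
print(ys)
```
[[2, 8], [3, 4, 5, 51]]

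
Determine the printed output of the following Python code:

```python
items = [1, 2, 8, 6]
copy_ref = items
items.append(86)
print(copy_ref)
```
[1, 2, 8, 6, 86]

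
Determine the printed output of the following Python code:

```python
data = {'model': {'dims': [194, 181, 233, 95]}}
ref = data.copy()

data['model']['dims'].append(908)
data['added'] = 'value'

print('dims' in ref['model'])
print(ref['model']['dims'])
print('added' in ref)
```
True
[194, 181, 233, 95, 908]
False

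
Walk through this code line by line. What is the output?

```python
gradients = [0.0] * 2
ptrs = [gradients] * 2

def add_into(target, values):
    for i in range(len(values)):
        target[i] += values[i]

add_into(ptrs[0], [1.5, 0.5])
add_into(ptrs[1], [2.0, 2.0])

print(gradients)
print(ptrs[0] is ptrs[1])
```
[3.5, 2.5]
True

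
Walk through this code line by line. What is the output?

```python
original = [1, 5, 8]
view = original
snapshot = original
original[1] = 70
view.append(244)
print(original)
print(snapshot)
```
[1, 70, 8, 244]
[1, 70, 8, 244]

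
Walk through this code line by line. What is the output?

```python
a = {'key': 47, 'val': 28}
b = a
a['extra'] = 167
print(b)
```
{'key': 47, 'val': 28, 'extra': 167}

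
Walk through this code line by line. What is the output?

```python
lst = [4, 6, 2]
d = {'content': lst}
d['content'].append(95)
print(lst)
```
[4, 6, 2, 95]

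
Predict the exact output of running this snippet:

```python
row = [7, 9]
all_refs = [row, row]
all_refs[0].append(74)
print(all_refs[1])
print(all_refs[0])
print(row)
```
[7, 9, 74]
[7, 9, 74]
[7, 9, 74]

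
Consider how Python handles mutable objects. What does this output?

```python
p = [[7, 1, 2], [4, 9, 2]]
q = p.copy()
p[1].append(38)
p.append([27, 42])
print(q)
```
[[7, 1, 2], [4, 9, 2, 38]]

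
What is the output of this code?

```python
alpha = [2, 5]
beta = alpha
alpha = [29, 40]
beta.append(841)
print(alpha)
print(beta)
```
[29, 40]
[2, 5, 841]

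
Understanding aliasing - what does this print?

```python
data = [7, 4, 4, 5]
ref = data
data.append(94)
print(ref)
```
[7, 4, 4, 5, 94]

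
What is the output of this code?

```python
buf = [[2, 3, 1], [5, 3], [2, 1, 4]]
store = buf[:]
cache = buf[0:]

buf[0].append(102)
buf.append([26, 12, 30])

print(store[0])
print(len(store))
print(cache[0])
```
[2, 3, 1, 102]
3
[2, 3, 1, 102]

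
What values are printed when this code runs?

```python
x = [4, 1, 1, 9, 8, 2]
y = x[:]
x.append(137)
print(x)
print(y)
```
[4, 1, 1, 9, 8, 2, 137]
[4, 1, 1, 9, 8, 2]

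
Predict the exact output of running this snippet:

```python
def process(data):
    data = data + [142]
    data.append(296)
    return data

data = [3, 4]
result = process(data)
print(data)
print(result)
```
[3, 4]
[3, 4, 142, 296]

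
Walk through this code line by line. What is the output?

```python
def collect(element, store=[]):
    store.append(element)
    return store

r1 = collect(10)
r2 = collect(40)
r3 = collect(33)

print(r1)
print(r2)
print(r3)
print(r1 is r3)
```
[10, 40, 33]
[10, 40, 33]
[10, 40, 33]
True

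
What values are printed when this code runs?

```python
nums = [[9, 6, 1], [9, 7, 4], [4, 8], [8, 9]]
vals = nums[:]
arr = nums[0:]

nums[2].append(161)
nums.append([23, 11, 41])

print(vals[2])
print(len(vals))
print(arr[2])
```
[4, 8, 161]
4
[4, 8, 161]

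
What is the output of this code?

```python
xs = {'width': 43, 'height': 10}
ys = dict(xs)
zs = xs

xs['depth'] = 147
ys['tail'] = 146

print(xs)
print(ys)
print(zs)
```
{'width': 43, 'height': 10, 'depth': 147}
{'width': 43, 'height': 10, 'tail': 146}
{'width': 43, 'height': 10, 'depth': 147}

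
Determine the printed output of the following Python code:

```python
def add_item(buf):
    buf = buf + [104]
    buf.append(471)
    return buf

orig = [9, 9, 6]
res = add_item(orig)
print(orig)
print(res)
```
[9, 9, 6]
[9, 9, 6, 104, 471]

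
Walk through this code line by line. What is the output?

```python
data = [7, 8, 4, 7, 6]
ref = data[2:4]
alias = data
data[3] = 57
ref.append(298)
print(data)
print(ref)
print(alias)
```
[7, 8, 4, 57, 6]
[4, 7, 298]
[7, 8, 4, 57, 6]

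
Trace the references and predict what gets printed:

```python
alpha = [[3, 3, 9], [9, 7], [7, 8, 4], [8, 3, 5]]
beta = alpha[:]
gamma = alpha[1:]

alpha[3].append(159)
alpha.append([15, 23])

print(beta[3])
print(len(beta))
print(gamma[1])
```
[8, 3, 5, 159]
4
[7, 8, 4]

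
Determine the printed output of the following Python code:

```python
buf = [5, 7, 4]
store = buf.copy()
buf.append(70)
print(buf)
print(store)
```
[5, 7, 4, 70]
[5, 7, 4]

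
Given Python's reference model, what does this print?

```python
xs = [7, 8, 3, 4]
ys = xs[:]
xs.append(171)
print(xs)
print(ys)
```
[7, 8, 3, 4, 171]
[7, 8, 3, 4]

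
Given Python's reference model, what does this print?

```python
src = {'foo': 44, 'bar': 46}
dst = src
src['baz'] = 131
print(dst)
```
{'foo': 44, 'bar': 46, 'baz': 131}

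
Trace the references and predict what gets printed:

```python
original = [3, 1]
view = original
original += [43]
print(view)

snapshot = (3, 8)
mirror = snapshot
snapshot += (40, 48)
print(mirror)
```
[3, 1, 43]
(3, 8)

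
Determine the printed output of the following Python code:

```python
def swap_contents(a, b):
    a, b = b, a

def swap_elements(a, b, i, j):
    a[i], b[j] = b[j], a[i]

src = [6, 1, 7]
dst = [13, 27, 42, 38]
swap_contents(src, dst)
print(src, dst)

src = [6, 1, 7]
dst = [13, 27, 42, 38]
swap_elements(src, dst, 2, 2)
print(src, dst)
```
[6, 1, 7] [13, 27, 42, 38]
[6, 1, 42] [13, 27, 7, 38]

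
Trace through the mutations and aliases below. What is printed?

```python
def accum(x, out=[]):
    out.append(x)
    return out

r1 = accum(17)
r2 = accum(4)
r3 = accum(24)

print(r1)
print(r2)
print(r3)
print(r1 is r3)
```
[17, 4, 24]
[17, 4, 24]
[17, 4, 24]
True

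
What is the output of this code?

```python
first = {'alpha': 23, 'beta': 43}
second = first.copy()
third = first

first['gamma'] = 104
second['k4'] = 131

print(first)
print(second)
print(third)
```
{'alpha': 23, 'beta': 43, 'gamma': 104}
{'alpha': 23, 'beta': 43, 'k4': 131}
{'alpha': 23, 'beta': 43, 'gamma': 104}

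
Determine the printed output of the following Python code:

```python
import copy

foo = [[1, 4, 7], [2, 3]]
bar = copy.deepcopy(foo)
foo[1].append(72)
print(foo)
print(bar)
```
[[1, 4, 7], [2, 3, 72]]
[[1, 4, 7], [2, 3]]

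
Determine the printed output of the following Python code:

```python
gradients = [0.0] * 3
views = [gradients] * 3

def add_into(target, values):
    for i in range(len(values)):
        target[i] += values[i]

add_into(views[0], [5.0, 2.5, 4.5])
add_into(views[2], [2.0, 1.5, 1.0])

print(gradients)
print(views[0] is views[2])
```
[7.0, 4.0, 5.5]
True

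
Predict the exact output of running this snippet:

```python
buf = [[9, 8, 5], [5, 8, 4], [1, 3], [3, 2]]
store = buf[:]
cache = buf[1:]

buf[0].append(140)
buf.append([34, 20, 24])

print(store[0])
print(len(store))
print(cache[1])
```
[9, 8, 5, 140]
4
[1, 3]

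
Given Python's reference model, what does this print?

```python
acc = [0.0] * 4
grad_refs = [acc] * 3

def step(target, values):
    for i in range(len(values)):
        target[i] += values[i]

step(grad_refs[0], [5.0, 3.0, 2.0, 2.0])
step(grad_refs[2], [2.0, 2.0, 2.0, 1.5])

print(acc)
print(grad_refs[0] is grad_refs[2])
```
[7.0, 5.0, 4.0, 3.5]
True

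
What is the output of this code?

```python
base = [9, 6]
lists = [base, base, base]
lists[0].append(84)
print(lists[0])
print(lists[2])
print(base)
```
[9, 6, 84]
[9, 6, 84]
[9, 6, 84]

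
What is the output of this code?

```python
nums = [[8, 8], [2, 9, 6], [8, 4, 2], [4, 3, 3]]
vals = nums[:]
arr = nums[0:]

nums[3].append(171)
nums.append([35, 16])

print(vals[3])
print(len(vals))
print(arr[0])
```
[4, 3, 3, 171]
4
[8, 8]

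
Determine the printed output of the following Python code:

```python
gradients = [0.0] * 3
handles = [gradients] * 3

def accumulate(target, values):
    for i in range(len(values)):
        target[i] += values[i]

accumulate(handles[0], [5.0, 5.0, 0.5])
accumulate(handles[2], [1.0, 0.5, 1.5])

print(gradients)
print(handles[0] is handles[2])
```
[6.0, 5.5, 2.0]
True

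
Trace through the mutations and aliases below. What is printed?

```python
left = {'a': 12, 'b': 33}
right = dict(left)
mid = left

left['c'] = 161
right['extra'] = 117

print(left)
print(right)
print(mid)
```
{'a': 12, 'b': 33, 'c': 161}
{'a': 12, 'b': 33, 'extra': 117}
{'a': 12, 'b': 33, 'c': 161}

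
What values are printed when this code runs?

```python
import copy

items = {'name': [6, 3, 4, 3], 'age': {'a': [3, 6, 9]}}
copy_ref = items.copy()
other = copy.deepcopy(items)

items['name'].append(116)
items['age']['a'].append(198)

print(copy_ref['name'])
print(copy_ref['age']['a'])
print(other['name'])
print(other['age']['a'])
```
[6, 3, 4, 3, 116]
[3, 6, 9, 198]
[6, 3, 4, 3]
[3, 6, 9]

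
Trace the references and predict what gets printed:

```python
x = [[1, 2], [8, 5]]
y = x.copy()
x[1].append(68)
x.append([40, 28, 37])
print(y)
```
[[1, 2], [8, 5, 68]]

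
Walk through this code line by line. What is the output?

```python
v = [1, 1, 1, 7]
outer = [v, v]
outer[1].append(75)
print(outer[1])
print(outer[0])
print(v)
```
[1, 1, 1, 7, 75]
[1, 1, 1, 7, 75]
[1, 1, 1, 7, 75]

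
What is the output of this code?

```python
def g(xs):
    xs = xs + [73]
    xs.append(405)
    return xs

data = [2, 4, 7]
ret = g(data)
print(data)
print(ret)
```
[2, 4, 7]
[2, 4, 7, 73, 405]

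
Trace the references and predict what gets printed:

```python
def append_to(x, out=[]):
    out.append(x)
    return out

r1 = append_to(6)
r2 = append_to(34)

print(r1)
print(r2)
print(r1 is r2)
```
[6, 34]
[6, 34]
True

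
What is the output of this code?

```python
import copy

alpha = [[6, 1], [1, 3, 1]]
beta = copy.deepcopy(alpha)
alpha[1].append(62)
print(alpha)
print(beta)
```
[[6, 1], [1, 3, 1, 62]]
[[6, 1], [1, 3, 1]]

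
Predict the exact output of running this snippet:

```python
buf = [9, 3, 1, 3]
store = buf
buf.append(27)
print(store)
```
[9, 3, 1, 3, 27]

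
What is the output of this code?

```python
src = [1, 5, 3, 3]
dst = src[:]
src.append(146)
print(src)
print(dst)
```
[1, 5, 3, 3, 146]
[1, 5, 3, 3]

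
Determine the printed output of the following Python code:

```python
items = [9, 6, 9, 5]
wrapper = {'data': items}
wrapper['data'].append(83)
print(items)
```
[9, 6, 9, 5, 83]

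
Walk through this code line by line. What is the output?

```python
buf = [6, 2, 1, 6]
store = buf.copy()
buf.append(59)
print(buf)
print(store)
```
[6, 2, 1, 6, 59]
[6, 2, 1, 6]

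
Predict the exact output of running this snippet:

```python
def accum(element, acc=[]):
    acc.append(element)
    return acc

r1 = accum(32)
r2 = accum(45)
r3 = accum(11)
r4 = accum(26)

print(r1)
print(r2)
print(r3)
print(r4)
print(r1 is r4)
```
[32, 45, 11, 26]
[32, 45, 11, 26]
[32, 45, 11, 26]
[32, 45, 11, 26]
True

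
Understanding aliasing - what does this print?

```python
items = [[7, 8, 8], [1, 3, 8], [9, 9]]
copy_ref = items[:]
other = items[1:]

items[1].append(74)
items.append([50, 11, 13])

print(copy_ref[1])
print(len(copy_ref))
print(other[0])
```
[1, 3, 8, 74]
3
[1, 3, 8, 74]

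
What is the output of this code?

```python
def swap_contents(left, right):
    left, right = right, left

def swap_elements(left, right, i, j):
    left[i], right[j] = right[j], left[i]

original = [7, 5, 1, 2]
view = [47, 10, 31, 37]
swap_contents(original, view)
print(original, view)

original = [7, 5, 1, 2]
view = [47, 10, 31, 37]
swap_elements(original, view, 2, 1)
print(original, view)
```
[7, 5, 1, 2] [47, 10, 31, 37]
[7, 5, 10, 2] [47, 1, 31, 37]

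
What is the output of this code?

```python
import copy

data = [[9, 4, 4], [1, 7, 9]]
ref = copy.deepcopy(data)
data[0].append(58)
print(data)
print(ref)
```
[[9, 4, 4, 58], [1, 7, 9]]
[[9, 4, 4], [1, 7, 9]]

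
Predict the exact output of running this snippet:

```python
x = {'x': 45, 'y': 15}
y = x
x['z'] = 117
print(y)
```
{'x': 45, 'y': 15, 'z': 117}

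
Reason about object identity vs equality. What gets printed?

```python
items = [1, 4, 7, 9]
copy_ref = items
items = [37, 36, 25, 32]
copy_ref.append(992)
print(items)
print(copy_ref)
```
[37, 36, 25, 32]
[1, 4, 7, 9, 992]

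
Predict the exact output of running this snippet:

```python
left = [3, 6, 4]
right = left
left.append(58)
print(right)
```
[3, 6, 4, 58]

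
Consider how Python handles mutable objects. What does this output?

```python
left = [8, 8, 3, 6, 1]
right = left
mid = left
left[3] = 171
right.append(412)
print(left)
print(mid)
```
[8, 8, 3, 171, 1, 412]
[8, 8, 3, 171, 1, 412]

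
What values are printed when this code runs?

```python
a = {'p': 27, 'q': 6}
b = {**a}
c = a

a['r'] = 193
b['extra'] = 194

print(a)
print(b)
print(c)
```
{'p': 27, 'q': 6, 'r': 193}
{'p': 27, 'q': 6, 'extra': 194}
{'p': 27, 'q': 6, 'r': 193}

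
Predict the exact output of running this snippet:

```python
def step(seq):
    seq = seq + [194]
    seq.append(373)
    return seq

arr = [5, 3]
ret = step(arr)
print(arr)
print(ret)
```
[5, 3]
[5, 3, 194, 373]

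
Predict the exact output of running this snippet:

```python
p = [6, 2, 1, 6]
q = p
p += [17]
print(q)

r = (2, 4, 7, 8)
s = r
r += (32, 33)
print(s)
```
[6, 2, 1, 6, 17]
(2, 4, 7, 8)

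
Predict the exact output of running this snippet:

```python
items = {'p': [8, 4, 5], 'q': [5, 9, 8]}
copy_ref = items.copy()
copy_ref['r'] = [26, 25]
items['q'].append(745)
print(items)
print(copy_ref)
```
{'p': [8, 4, 5], 'q': [5, 9, 8, 745]}
{'p': [8, 4, 5], 'q': [5, 9, 8, 745], 'r': [26, 25]}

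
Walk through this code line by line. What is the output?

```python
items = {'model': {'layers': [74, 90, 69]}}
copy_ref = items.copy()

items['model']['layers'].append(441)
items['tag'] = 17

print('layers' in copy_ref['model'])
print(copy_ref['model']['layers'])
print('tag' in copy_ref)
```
True
[74, 90, 69, 441]
False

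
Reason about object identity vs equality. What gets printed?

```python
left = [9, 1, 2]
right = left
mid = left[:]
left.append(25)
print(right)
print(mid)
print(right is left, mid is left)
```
[9, 1, 2, 25]
[9, 1, 2]
True False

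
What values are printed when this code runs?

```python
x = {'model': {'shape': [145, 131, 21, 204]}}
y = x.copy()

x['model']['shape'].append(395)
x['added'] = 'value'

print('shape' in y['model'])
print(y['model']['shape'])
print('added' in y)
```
True
[145, 131, 21, 204, 395]
False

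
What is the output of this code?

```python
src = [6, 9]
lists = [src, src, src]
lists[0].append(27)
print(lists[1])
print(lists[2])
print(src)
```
[6, 9, 27]
[6, 9, 27]
[6, 9, 27]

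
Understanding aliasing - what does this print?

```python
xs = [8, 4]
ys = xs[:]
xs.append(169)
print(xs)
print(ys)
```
[8, 4, 169]
[8, 4]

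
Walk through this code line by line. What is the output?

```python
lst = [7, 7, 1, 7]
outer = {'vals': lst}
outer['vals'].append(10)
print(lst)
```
[7, 7, 1, 7, 10]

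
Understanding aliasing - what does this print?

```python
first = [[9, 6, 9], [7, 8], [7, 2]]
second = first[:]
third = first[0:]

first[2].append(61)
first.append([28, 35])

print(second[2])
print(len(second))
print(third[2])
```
[7, 2, 61]
3
[7, 2, 61]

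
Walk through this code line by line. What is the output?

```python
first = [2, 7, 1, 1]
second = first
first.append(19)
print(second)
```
[2, 7, 1, 1, 19]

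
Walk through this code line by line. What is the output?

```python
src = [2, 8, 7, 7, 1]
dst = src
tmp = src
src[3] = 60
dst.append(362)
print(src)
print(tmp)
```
[2, 8, 7, 60, 1, 362]
[2, 8, 7, 60, 1, 362]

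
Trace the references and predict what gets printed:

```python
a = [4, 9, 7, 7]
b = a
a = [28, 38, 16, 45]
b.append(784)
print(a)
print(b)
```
[28, 38, 16, 45]
[4, 9, 7, 7, 784]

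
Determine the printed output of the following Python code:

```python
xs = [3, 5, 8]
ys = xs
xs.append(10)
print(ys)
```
[3, 5, 8, 10]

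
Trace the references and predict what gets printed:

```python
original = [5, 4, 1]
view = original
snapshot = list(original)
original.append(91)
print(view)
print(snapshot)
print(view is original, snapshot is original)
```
[5, 4, 1, 91]
[5, 4, 1]
True False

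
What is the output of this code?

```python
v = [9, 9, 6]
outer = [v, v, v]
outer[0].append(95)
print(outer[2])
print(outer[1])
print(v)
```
[9, 9, 6, 95]
[9, 9, 6, 95]
[9, 9, 6, 95]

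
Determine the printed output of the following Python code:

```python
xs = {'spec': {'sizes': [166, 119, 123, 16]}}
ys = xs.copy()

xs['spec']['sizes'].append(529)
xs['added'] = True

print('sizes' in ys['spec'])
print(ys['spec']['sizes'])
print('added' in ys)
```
True
[166, 119, 123, 16, 529]
False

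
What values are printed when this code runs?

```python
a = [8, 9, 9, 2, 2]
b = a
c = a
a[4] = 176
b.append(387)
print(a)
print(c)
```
[8, 9, 9, 2, 176, 387]
[8, 9, 9, 2, 176, 387]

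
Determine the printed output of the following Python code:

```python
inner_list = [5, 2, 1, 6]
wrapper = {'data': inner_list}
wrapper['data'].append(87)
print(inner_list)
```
[5, 2, 1, 6, 87]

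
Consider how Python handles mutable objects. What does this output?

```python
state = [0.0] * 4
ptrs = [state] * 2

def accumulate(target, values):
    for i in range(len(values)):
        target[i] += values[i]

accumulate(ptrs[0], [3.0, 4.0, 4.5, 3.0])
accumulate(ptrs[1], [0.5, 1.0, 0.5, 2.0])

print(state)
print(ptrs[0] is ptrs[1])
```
[3.5, 5.0, 5.0, 5.0]
True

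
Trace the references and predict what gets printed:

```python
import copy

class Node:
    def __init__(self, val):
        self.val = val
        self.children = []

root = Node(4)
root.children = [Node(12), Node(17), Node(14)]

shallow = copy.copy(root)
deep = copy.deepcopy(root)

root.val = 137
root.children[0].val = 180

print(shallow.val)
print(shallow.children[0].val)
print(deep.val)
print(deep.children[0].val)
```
4
180
4
12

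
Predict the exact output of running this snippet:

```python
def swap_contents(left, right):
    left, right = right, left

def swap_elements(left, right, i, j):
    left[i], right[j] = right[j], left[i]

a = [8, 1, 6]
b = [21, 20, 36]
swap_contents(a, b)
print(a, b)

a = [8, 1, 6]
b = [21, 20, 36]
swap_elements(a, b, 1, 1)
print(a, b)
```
[8, 1, 6] [21, 20, 36]
[8, 20, 6] [21, 1, 36]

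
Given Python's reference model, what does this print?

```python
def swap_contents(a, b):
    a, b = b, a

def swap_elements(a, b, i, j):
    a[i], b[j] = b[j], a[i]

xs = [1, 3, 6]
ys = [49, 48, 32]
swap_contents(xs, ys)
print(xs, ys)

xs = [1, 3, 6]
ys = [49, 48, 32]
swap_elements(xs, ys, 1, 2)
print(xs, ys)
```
[1, 3, 6] [49, 48, 32]
[1, 32, 6] [49, 48, 3]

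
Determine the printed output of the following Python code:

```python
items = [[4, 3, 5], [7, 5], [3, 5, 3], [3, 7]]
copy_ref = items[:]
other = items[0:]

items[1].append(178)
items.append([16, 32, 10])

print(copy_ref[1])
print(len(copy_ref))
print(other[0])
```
[7, 5, 178]
4
[4, 3, 5]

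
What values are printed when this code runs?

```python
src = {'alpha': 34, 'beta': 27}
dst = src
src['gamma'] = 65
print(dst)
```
{'alpha': 34, 'beta': 27, 'gamma': 65}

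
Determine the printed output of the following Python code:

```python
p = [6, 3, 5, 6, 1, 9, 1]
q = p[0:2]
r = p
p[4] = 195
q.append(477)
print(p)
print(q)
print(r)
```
[6, 3, 5, 6, 195, 9, 1]
[6, 3, 477]
[6, 3, 5, 6, 195, 9, 1]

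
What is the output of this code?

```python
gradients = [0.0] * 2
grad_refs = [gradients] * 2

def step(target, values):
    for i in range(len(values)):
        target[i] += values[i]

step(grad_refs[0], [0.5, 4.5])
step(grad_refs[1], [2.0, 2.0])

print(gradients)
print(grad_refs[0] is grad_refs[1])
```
[2.5, 6.5]
True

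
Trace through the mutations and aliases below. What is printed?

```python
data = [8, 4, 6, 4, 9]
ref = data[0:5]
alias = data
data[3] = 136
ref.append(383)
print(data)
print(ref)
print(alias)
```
[8, 4, 6, 136, 9]
[8, 4, 6, 4, 9, 383]
[8, 4, 6, 136, 9]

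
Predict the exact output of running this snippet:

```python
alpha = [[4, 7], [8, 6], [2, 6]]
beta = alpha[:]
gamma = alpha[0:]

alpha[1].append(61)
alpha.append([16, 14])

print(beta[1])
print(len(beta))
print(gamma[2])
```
[8, 6, 61]
3
[2, 6]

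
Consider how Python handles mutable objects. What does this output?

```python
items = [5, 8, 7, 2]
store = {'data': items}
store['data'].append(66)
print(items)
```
[5, 8, 7, 2, 66]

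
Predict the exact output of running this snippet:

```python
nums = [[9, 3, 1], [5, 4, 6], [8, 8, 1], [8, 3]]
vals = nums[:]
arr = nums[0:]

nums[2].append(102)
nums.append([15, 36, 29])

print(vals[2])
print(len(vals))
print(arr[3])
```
[8, 8, 1, 102]
4
[8, 3]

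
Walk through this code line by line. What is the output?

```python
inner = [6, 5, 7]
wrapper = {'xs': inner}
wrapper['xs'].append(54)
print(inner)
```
[6, 5, 7, 54]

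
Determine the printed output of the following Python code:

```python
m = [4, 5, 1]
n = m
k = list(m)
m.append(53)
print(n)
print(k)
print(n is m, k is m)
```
[4, 5, 1, 53]
[4, 5, 1]
True False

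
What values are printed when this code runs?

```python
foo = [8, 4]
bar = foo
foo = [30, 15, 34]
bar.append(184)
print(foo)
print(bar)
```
[30, 15, 34]
[8, 4, 184]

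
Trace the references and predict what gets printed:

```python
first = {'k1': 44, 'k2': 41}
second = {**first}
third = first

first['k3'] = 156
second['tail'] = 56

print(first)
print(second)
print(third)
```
{'k1': 44, 'k2': 41, 'k3': 156}
{'k1': 44, 'k2': 41, 'tail': 56}
{'k1': 44, 'k2': 41, 'k3': 156}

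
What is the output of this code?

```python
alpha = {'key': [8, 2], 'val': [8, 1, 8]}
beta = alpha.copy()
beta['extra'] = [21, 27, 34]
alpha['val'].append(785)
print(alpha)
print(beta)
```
{'key': [8, 2], 'val': [8, 1, 8, 785]}
{'key': [8, 2], 'val': [8, 1, 8, 785], 'extra': [21, 27, 34]}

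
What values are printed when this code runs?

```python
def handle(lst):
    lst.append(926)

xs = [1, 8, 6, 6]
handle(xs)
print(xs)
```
[1, 8, 6, 6, 926]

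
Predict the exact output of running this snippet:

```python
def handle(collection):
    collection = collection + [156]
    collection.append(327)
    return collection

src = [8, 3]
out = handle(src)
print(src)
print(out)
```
[8, 3]
[8, 3, 156, 327]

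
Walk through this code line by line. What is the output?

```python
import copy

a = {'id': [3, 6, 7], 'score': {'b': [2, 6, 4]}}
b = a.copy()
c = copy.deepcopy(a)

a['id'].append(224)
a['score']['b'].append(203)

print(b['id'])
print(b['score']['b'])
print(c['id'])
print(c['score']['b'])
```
[3, 6, 7, 224]
[2, 6, 4, 203]
[3, 6, 7]
[2, 6, 4]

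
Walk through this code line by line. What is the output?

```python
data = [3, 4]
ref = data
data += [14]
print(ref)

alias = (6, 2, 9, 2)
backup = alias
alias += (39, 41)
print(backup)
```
[3, 4, 14]
(6, 2, 9, 2)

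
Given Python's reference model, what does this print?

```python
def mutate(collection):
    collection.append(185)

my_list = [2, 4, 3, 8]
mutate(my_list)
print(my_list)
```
[2, 4, 3, 8, 185]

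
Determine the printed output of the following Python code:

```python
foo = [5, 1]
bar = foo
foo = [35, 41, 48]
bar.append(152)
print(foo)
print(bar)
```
[35, 41, 48]
[5, 1, 152]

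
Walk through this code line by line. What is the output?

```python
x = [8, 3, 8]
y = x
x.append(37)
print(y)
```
[8, 3, 8, 37]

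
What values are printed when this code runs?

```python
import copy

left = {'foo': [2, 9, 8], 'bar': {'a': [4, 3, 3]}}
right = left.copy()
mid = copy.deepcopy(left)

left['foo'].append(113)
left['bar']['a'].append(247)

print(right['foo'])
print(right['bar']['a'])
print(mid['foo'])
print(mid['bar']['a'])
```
[2, 9, 8, 113]
[4, 3, 3, 247]
[2, 9, 8]
[4, 3, 3]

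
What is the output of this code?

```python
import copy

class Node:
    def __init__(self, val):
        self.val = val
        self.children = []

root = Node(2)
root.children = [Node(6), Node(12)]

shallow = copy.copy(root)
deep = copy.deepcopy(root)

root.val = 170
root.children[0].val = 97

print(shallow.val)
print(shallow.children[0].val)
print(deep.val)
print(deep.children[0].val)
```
2
97
2
6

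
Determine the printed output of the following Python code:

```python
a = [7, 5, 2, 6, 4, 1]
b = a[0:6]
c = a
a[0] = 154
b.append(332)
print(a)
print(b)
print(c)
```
[154, 5, 2, 6, 4, 1]
[7, 5, 2, 6, 4, 1, 332]
[154, 5, 2, 6, 4, 1]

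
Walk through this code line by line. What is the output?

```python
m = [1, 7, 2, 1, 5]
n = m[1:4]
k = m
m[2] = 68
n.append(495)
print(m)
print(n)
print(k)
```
[1, 7, 68, 1, 5]
[7, 2, 1, 495]
[1, 7, 68, 1, 5]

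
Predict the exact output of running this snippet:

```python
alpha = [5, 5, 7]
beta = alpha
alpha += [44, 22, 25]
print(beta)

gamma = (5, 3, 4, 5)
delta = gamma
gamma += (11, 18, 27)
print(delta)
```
[5, 5, 7, 44, 22, 25]
(5, 3, 4, 5)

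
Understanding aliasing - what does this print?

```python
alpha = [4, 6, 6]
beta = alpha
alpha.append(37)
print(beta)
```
[4, 6, 6, 37]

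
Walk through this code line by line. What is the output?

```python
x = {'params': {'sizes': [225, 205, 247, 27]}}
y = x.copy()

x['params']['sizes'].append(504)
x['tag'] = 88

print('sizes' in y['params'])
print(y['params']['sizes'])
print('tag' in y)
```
True
[225, 205, 247, 27, 504]
False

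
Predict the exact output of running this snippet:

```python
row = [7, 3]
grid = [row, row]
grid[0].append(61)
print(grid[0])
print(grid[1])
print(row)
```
[7, 3, 61]
[7, 3, 61]
[7, 3, 61]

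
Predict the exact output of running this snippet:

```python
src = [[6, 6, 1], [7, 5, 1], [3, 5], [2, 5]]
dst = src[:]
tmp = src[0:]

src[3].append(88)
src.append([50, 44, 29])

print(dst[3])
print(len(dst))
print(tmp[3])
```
[2, 5, 88]
4
[2, 5, 88]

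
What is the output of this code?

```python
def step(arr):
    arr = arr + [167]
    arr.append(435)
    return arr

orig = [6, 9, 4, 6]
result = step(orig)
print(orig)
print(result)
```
[6, 9, 4, 6]
[6, 9, 4, 6, 167, 435]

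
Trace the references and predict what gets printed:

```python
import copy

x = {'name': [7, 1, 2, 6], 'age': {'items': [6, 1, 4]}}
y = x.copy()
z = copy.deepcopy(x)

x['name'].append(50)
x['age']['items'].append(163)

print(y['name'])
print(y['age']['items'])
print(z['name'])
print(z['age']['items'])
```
[7, 1, 2, 6, 50]
[6, 1, 4, 163]
[7, 1, 2, 6]
[6, 1, 4]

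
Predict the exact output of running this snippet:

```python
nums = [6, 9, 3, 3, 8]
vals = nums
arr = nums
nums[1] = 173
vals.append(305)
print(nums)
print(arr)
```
[6, 173, 3, 3, 8, 305]
[6, 173, 3, 3, 8, 305]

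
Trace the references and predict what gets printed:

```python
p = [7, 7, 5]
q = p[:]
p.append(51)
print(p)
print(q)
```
[7, 7, 5, 51]
[7, 7, 5]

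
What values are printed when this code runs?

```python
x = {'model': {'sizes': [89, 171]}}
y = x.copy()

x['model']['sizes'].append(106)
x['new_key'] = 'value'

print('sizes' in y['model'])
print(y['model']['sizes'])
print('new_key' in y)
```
True
[89, 171, 106]
False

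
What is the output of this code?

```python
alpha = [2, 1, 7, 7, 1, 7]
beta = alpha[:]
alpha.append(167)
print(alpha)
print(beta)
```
[2, 1, 7, 7, 1, 7, 167]
[2, 1, 7, 7, 1, 7]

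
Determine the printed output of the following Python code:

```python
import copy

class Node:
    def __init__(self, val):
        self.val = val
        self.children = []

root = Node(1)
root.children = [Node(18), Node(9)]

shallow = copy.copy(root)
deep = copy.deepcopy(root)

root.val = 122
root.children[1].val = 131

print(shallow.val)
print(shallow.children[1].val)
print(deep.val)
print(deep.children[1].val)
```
1
131
1
9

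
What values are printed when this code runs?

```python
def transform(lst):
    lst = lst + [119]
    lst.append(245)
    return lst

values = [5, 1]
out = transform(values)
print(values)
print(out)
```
[5, 1]
[5, 1, 119, 245]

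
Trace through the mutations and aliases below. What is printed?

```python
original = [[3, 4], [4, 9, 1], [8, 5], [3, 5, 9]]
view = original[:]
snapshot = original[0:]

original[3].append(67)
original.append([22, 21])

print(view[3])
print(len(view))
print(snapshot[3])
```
[3, 5, 9, 67]
4
[3, 5, 9, 67]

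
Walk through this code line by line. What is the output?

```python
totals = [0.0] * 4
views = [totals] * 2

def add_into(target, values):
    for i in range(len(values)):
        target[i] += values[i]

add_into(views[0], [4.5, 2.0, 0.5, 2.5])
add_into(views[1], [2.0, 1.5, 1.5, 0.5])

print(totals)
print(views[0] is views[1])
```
[6.5, 3.5, 2.0, 3.0]
True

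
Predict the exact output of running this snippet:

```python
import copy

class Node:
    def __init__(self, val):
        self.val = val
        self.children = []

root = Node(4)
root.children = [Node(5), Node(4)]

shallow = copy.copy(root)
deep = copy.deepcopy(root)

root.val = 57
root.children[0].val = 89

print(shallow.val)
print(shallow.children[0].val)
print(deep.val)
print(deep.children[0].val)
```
4
89
4
5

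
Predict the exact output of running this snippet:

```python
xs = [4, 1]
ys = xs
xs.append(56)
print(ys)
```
[4, 1, 56]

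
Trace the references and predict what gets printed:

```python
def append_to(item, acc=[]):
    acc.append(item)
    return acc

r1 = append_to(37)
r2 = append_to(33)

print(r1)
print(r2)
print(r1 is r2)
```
[37, 33]
[37, 33]
True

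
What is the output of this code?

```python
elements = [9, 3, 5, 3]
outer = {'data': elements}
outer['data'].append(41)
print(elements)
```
[9, 3, 5, 3, 41]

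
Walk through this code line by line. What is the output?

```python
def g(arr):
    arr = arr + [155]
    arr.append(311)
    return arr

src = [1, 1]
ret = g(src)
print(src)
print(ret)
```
[1, 1]
[1, 1, 155, 311]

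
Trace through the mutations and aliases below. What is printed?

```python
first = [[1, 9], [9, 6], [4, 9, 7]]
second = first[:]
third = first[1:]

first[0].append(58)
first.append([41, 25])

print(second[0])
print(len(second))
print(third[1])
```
[1, 9, 58]
3
[4, 9, 7]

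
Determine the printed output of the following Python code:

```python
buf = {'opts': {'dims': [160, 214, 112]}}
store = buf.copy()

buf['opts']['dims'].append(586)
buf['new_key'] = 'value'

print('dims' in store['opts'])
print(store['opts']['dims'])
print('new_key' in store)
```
True
[160, 214, 112, 586]
False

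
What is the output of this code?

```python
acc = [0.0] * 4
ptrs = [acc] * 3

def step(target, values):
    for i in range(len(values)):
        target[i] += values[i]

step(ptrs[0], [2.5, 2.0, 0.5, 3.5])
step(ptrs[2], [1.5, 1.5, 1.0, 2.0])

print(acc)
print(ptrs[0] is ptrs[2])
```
[4.0, 3.5, 1.5, 5.5]
True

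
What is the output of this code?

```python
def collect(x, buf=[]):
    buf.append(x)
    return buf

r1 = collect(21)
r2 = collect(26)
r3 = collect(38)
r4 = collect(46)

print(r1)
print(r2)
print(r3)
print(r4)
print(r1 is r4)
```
[21, 26, 38, 46]
[21, 26, 38, 46]
[21, 26, 38, 46]
[21, 26, 38, 46]
True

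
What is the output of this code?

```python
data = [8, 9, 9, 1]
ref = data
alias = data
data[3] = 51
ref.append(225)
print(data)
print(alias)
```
[8, 9, 9, 51, 225]
[8, 9, 9, 51, 225]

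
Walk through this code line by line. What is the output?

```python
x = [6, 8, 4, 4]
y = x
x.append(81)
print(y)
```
[6, 8, 4, 4, 81]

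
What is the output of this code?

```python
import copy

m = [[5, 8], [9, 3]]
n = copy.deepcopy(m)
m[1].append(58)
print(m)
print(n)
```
[[5, 8], [9, 3, 58]]
[[5, 8], [9, 3]]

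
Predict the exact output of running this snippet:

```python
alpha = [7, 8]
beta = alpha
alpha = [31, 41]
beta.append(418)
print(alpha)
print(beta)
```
[31, 41]
[7, 8, 418]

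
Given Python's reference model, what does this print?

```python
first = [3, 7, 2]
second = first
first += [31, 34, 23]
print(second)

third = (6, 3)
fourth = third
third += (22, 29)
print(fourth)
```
[3, 7, 2, 31, 34, 23]
(6, 3)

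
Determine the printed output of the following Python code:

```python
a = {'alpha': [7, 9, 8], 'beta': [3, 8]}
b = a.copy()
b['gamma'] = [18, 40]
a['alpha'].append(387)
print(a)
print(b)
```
{'alpha': [7, 9, 8, 387], 'beta': [3, 8]}
{'alpha': [7, 9, 8, 387], 'beta': [3, 8], 'gamma': [18, 40]}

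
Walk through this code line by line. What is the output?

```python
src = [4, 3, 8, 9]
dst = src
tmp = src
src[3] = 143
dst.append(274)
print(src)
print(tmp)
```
[4, 3, 8, 143, 274]
[4, 3, 8, 143, 274]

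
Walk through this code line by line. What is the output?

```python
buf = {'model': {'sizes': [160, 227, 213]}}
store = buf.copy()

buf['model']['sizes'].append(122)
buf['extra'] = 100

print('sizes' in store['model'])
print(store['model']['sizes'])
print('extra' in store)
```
True
[160, 227, 213, 122]
False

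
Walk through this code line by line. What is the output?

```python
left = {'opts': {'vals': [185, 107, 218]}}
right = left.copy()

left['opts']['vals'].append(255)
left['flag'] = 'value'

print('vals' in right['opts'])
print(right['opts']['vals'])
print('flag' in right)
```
True
[185, 107, 218, 255]
False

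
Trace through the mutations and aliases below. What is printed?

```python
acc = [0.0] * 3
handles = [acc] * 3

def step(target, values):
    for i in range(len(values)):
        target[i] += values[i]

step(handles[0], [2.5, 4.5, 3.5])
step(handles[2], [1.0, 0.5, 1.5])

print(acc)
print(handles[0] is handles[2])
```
[3.5, 5.0, 5.0]
True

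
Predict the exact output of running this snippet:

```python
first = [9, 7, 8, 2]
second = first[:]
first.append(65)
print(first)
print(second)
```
[9, 7, 8, 2, 65]
[9, 7, 8, 2]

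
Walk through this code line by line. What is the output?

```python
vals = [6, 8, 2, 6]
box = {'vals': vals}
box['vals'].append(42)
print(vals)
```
[6, 8, 2, 6, 42]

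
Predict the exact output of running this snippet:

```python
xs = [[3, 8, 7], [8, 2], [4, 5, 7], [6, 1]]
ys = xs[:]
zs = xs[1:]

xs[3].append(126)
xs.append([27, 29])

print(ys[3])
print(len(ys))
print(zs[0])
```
[6, 1, 126]
4
[8, 2]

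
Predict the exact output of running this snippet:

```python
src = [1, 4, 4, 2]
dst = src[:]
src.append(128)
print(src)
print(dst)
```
[1, 4, 4, 2, 128]
[1, 4, 4, 2]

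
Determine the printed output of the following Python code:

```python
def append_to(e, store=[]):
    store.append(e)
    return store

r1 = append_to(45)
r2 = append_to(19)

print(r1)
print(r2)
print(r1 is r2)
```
[45, 19]
[45, 19]
True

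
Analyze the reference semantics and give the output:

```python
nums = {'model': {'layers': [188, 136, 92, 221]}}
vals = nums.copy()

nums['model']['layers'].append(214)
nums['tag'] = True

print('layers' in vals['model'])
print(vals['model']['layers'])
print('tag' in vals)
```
True
[188, 136, 92, 221, 214]
False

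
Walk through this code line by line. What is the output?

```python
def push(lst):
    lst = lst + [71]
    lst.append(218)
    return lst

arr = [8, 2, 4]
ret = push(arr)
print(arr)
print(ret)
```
[8, 2, 4]
[8, 2, 4, 71, 218]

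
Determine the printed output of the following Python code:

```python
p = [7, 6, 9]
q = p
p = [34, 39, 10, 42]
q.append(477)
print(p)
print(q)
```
[34, 39, 10, 42]
[7, 6, 9, 477]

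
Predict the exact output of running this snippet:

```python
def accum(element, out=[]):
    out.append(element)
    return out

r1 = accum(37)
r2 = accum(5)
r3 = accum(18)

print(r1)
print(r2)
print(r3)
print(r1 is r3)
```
[37, 5, 18]
[37, 5, 18]
[37, 5, 18]
True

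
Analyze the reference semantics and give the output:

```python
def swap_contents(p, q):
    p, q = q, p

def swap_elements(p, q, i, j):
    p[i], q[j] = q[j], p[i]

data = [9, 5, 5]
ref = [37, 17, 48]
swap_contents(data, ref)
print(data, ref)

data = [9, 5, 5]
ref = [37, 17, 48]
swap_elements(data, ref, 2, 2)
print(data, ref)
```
[9, 5, 5] [37, 17, 48]
[9, 5, 48] [37, 17, 5]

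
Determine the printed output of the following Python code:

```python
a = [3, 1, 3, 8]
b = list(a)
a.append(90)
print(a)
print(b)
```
[3, 1, 3, 8, 90]
[3, 1, 3, 8]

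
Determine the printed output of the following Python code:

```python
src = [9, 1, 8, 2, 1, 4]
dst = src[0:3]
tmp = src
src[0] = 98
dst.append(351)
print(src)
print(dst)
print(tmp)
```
[98, 1, 8, 2, 1, 4]
[9, 1, 8, 351]
[98, 1, 8, 2, 1, 4]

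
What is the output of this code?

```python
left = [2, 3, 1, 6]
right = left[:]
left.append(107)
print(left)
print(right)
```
[2, 3, 1, 6, 107]
[2, 3, 1, 6]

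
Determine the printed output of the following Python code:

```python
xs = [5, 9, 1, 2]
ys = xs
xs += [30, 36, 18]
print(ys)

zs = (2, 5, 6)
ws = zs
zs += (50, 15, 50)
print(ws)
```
[5, 9, 1, 2, 30, 36, 18]
(2, 5, 6)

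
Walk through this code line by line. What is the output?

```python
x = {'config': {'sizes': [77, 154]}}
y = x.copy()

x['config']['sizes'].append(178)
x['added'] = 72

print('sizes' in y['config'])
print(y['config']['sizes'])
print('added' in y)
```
True
[77, 154, 178]
False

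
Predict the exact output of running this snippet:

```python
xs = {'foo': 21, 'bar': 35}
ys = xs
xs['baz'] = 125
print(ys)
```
{'foo': 21, 'bar': 35, 'baz': 125}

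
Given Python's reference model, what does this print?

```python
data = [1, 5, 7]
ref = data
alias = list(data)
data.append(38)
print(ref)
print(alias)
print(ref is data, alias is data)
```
[1, 5, 7, 38]
[1, 5, 7]
True False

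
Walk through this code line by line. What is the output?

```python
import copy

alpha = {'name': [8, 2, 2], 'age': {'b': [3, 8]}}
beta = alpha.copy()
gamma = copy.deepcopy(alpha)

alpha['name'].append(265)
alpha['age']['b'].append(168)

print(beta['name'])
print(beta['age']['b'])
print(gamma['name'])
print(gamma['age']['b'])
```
[8, 2, 2, 265]
[3, 8, 168]
[8, 2, 2]
[3, 8]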